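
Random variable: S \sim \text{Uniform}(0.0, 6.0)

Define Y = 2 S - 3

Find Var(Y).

For Y = aS + b: Var(Y) = a² * Var(S)
Var(S) = (6 - 0)^2/12 = 3
Var(Y) = 2² * 3 = 4 * 3 = 12

12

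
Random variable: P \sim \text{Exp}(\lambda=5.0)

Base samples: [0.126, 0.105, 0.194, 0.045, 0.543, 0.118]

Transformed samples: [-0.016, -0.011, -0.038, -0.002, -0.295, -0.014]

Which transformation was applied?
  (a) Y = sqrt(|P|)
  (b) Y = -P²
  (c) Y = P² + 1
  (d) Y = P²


Checking option (b) Y = -P²:
  P = 0.126 -> Y = -0.016 ✓
  P = 0.105 -> Y = -0.011 ✓
  P = 0.194 -> Y = -0.038 ✓
All samples match this transformation.

(b) -P²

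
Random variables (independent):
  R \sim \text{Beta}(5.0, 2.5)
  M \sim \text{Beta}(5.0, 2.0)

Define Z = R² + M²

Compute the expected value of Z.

E[Z] = E[R²] + E[M²]
E[R²] = Var(R) + E[R]² = 0.026143791 + 0.44444444 = 0.47058824
E[M²] = Var(M) + E[M]² = 0.025510204 + 0.51020408 = 0.53571429
E[Z] = 0.47058824 + 0.53571429 = 1.0063025

1.0063025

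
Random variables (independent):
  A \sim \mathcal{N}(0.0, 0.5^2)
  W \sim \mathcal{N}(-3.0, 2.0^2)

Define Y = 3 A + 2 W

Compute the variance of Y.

For independent RVs: Var(aX + bY) = a²Var(X) + b²Var(Y)
Var(A) = 0.25
Var(W) = 4
Var(Y) = 3²*0.25 + 2²*4
= 9*0.25 + 4*4 = 18.25

18.25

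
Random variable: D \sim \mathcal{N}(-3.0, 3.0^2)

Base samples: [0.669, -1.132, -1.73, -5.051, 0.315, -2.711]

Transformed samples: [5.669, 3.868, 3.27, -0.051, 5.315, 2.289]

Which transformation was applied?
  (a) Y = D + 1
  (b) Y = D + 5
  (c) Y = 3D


Checking option (b) Y = D + 5:
  D = 0.669 -> Y = 5.669 ✓
  D = -1.132 -> Y = 3.868 ✓
  D = -1.73 -> Y = 3.27 ✓
All samples match this transformation.

(b) D + 5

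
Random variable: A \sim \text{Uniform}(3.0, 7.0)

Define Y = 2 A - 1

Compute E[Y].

For Y = 2A - 1:
E[Y] = 2 * E[A] - 1
E[A] = (3 + 7)/2 = 5
E[Y] = 2 * 5 - 1 = 9

9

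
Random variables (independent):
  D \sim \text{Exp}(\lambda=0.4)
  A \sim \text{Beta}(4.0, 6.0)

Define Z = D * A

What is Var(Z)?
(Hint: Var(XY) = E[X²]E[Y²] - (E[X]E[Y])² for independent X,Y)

Var(XY) = E[X²]E[Y²] - (E[X]E[Y])²
E[D] = 2.5, Var(D) = 6.25
E[A] = 0.4, Var(A) = 0.021818182
E[D²] = 6.25 + 2.5² = 12.5
E[A²] = 0.021818182 + 0.4² = 0.18181818
Var(Z) = 12.5*0.18181818 - (2.5*0.4)²
= 2.2727273 - 1 = 1.2727273

1.2727273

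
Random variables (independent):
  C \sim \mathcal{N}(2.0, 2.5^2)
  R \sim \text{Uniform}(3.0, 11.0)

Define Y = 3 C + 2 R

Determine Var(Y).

For independent RVs: Var(aX + bY) = a²Var(X) + b²Var(Y)
Var(C) = 6.25
Var(R) = 5.3333333
Var(Y) = 3²*6.25 + 2²*5.3333333
= 9*6.25 + 4*5.3333333 = 77.583333

77.583333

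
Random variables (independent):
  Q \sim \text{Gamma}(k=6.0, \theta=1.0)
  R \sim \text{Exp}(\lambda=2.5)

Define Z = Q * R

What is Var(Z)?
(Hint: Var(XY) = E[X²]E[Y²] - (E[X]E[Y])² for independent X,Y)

Var(XY) = E[X²]E[Y²] - (E[X]E[Y])²
E[Q] = 6, Var(Q) = 6
E[R] = 0.4, Var(R) = 0.16
E[Q²] = 6 + 6² = 42
E[R²] = 0.16 + 0.4² = 0.32
Var(Z) = 42*0.32 - (6*0.4)²
= 13.44 - 5.76 = 7.68

7.68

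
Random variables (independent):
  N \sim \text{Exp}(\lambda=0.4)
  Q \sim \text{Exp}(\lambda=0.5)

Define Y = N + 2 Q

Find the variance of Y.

For independent RVs: Var(aX + bY) = a²Var(X) + b²Var(Y)
Var(N) = 6.25
Var(Q) = 4
Var(Y) = 1²*6.25 + 2²*4
= 1*6.25 + 4*4 = 22.25

22.25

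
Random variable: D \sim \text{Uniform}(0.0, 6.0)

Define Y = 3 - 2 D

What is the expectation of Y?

For Y = -2D + 3:
E[Y] = -2 * E[D] + 3
E[D] = (0 + 6)/2 = 3
E[Y] = -2 * 3 + 3 = -3

-3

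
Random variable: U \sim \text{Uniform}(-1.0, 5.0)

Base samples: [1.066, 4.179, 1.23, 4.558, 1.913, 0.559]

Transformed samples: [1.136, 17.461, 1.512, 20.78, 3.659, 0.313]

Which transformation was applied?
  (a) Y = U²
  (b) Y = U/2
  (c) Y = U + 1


Checking option (a) Y = U²:
  U = 1.066 -> Y = 1.136 ✓
  U = 4.179 -> Y = 17.461 ✓
  U = 1.23 -> Y = 1.512 ✓
All samples match this transformation.

(a) U²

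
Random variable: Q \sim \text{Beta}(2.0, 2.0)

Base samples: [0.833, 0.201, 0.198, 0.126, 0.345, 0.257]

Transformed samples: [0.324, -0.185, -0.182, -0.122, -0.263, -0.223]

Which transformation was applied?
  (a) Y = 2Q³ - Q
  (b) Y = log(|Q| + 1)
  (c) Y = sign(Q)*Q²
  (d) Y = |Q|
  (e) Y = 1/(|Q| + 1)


Checking option (a) Y = 2Q³ - Q:
  Q = 0.833 -> Y = 0.324 ✓
  Q = 0.201 -> Y = -0.185 ✓
  Q = 0.198 -> Y = -0.182 ✓
All samples match this transformation.

(a) 2Q³ - Q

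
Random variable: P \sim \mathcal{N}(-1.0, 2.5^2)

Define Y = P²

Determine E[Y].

E[P²] = Var(P) + (E[P])² = 6.25 + 1 = 7.25

7.25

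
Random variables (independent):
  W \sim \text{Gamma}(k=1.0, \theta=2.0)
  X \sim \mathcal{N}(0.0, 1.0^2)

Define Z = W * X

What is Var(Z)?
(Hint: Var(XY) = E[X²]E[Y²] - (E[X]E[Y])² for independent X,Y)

Var(XY) = E[X²]E[Y²] - (E[X]E[Y])²
E[W] = 2, Var(W) = 4
E[X] = 0, Var(X) = 1
E[W²] = 4 + 2² = 8
E[X²] = 1 + 0² = 1
Var(Z) = 8*1 - (2*0)²
= 8 - 0 = 8

8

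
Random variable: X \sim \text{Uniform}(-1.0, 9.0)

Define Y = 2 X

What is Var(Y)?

For Y = aX + b: Var(Y) = a² * Var(X)
Var(X) = (9 + 1)^2/12 = 8.3333333
Var(Y) = 2² * 8.3333333 = 4 * 8.3333333 = 33.333333

33.333333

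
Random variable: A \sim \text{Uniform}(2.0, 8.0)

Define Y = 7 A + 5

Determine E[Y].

For Y = 7A + 5:
E[Y] = 7 * E[A] + 5
E[A] = (2 + 8)/2 = 5
E[Y] = 7 * 5 + 5 = 40

40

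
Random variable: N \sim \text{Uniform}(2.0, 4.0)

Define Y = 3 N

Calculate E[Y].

For Y = 3N:
E[Y] = 3 * E[N]
E[N] = (2 + 4)/2 = 3
E[Y] = 3 * 3 = 9

9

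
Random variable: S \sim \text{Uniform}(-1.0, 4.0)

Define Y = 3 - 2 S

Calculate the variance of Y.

For Y = aS + b: Var(Y) = a² * Var(S)
Var(S) = (4 + 1)^2/12 = 2.0833333
Var(Y) = (-2)² * 2.0833333 = 4 * 2.0833333 = 8.3333333

8.3333333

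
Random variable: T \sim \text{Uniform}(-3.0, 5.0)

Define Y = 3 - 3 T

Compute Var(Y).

For Y = aT + b: Var(Y) = a² * Var(T)
Var(T) = (5 + 3)^2/12 = 5.3333333
Var(Y) = (-3)² * 5.3333333 = 9 * 5.3333333 = 48

48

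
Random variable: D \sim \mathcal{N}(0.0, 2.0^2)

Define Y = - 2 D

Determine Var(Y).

For Y = aD + b: Var(Y) = a² * Var(D)
Var(D) = 2.0^2 = 4
Var(Y) = (-2)² * 4 = 4 * 4 = 16

16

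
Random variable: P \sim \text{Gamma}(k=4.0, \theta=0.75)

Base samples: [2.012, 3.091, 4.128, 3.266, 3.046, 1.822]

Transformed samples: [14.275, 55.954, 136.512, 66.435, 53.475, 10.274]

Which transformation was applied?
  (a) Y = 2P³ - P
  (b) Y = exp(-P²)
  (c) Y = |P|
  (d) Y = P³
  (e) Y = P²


Checking option (a) Y = 2P³ - P:
  P = 2.012 -> Y = 14.275 ✓
  P = 3.091 -> Y = 55.954 ✓
  P = 4.128 -> Y = 136.512 ✓
All samples match this transformation.

(a) 2P³ - P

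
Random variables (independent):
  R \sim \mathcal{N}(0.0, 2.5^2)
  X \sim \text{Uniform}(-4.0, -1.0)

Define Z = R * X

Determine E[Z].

For independent RVs: E[XY] = E[X]*E[Y]
E[R] = 0
E[X] = -2.5
E[Z] = 0 * (-2.5) = 0

0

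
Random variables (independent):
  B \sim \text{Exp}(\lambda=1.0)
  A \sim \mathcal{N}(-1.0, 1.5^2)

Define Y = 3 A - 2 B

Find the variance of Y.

For independent RVs: Var(aX + bY) = a²Var(X) + b²Var(Y)
Var(B) = 1
Var(A) = 2.25
Var(Y) = (-2)²*1 + 3²*2.25
= 4*1 + 9*2.25 = 24.25

24.25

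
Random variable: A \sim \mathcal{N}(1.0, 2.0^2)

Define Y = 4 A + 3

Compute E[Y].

For Y = 4A + 3:
E[Y] = 4 * E[A] + 3
E[A] = 1.0 = 1
E[Y] = 4 * 1 + 3 = 7

7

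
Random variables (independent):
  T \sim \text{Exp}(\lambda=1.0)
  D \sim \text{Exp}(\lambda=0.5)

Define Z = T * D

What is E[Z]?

For independent RVs: E[XY] = E[X]*E[Y]
E[T] = 1
E[D] = 2
E[Z] = 1 * 2 = 2

2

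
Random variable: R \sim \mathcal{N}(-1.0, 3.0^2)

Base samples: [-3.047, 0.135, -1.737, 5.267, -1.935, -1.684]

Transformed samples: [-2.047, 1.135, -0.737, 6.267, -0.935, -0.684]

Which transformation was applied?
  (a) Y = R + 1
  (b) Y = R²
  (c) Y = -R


Checking option (a) Y = R + 1:
  R = -3.047 -> Y = -2.047 ✓
  R = 0.135 -> Y = 1.135 ✓
  R = -1.737 -> Y = -0.737 ✓
All samples match this transformation.

(a) R + 1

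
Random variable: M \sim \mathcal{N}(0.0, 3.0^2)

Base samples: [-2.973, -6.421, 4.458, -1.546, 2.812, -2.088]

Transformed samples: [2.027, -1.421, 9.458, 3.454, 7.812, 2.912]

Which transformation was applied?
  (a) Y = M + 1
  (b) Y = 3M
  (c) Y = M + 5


Checking option (c) Y = M + 5:
  M = -2.973 -> Y = 2.027 ✓
  M = -6.421 -> Y = -1.421 ✓
  M = 4.458 -> Y = 9.458 ✓
All samples match this transformation.

(c) M + 5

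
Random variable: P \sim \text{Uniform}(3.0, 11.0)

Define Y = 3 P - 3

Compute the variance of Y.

For Y = aP + b: Var(Y) = a² * Var(P)
Var(P) = (11 - 3)^2/12 = 5.3333333
Var(Y) = 3² * 5.3333333 = 9 * 5.3333333 = 48

48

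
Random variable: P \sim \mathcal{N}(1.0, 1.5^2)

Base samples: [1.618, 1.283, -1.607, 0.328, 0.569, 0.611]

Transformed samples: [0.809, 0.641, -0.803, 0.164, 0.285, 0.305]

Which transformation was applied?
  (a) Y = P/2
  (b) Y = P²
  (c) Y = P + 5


Checking option (a) Y = P/2:
  P = 1.618 -> Y = 0.809 ✓
  P = 1.283 -> Y = 0.641 ✓
  P = -1.607 -> Y = -0.803 ✓
All samples match this transformation.

(a) P/2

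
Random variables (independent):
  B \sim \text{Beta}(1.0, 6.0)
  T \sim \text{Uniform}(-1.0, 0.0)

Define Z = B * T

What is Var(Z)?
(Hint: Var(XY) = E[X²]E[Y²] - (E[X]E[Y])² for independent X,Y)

Var(XY) = E[X²]E[Y²] - (E[X]E[Y])²
E[B] = 0.14285714, Var(B) = 0.015306122
E[T] = -0.5, Var(T) = 0.083333333
E[B²] = 0.015306122 + 0.14285714² = 0.035714286
E[T²] = 0.083333333 + (-0.5)² = 0.33333333
Var(Z) = 0.035714286*0.33333333 - (0.14285714*(-0.5))²
= 0.011904762 - 0.0051020408 = 0.0068027211

0.0068027211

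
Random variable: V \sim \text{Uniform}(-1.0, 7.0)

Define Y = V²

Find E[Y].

E[V²] = Var(V) + (E[V])² = 5.3333333 + 9 = 14.333333

14.333333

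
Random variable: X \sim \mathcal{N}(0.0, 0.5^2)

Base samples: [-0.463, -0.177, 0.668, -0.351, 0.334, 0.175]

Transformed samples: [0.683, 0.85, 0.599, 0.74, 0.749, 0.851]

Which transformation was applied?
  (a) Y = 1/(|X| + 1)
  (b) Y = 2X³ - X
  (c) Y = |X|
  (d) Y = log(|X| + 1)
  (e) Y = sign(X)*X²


Checking option (a) Y = 1/(|X| + 1):
  X = -0.463 -> Y = 0.683 ✓
  X = -0.177 -> Y = 0.85 ✓
  X = 0.668 -> Y = 0.599 ✓
All samples match this transformation.

(a) 1/(|X| + 1)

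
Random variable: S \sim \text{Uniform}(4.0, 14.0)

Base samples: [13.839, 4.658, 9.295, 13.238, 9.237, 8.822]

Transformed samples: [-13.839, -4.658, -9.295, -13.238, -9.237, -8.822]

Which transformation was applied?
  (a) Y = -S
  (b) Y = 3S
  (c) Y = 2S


Checking option (a) Y = -S:
  S = 13.839 -> Y = -13.839 ✓
  S = 4.658 -> Y = -4.658 ✓
  S = 9.295 -> Y = -9.295 ✓
All samples match this transformation.

(a) -S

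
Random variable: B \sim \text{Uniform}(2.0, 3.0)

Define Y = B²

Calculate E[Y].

E[B²] = Var(B) + (E[B])² = 0.083333333 + 6.25 = 6.3333333

6.3333333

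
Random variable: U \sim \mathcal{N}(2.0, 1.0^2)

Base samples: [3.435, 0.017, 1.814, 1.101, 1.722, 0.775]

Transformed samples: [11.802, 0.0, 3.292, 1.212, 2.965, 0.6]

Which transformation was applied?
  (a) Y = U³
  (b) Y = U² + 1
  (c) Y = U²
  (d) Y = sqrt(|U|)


Checking option (c) Y = U²:
  U = 3.435 -> Y = 11.802 ✓
  U = 0.017 -> Y = 0.0 ✓
  U = 1.814 -> Y = 3.292 ✓
All samples match this transformation.

(c) U²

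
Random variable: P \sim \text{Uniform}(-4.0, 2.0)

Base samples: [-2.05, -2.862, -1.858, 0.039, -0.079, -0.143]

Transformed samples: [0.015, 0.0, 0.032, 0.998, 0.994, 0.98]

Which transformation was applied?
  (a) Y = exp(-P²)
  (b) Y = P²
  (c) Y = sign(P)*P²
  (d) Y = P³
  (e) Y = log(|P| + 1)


Checking option (a) Y = exp(-P²):
  P = -2.05 -> Y = 0.015 ✓
  P = -2.862 -> Y = 0.0 ✓
  P = -1.858 -> Y = 0.032 ✓
All samples match this transformation.

(a) exp(-P²)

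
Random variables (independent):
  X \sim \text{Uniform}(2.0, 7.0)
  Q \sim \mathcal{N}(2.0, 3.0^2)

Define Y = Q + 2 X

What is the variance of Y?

For independent RVs: Var(aX + bY) = a²Var(X) + b²Var(Y)
Var(X) = 2.0833333
Var(Q) = 9
Var(Y) = 2²*2.0833333 + 1²*9
= 4*2.0833333 + 1*9 = 17.333333

17.333333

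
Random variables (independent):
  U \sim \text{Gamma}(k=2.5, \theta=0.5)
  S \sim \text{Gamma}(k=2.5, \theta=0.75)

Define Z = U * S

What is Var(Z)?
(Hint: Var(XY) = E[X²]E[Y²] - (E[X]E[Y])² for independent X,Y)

Var(XY) = E[X²]E[Y²] - (E[X]E[Y])²
E[U] = 1.25, Var(U) = 0.625
E[S] = 1.875, Var(S) = 1.40625
E[U²] = 0.625 + 1.25² = 2.1875
E[S²] = 1.40625 + 1.875² = 4.921875
Var(Z) = 2.1875*4.921875 - (1.25*1.875)²
= 10.766602 - 5.4931641 = 5.2734375

5.2734375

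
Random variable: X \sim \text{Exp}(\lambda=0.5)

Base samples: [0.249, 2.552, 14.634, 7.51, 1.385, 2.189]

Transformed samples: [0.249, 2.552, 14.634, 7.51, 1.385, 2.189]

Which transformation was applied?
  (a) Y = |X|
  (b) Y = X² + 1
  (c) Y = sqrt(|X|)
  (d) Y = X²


Checking option (a) Y = |X|:
  X = 0.249 -> Y = 0.249 ✓
  X = 2.552 -> Y = 2.552 ✓
  X = 14.634 -> Y = 14.634 ✓
All samples match this transformation.

(a) |X|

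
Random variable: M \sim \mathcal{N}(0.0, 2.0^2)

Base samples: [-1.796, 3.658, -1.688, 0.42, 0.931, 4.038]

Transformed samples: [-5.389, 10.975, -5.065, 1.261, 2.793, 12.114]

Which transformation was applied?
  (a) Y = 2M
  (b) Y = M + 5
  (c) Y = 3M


Checking option (c) Y = 3M:
  M = -1.796 -> Y = -5.389 ✓
  M = 3.658 -> Y = 10.975 ✓
  M = -1.688 -> Y = -5.065 ✓
All samples match this transformation.

(c) 3M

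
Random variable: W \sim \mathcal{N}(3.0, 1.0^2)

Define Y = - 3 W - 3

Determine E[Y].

For Y = -3W - 3:
E[Y] = -3 * E[W] - 3
E[W] = 3.0 = 3
E[Y] = -3 * 3 - 3 = -12

-12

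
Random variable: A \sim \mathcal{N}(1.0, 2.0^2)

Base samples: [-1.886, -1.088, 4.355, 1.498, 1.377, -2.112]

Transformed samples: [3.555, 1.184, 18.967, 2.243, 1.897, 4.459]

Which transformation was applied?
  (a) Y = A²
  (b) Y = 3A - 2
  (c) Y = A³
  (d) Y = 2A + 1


Checking option (a) Y = A²:
  A = -1.886 -> Y = 3.555 ✓
  A = -1.088 -> Y = 1.184 ✓
  A = 4.355 -> Y = 18.967 ✓
All samples match this transformation.

(a) A²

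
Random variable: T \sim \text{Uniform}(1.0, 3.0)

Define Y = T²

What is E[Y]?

E[T²] = Var(T) + (E[T])² = 0.33333333 + 4 = 4.3333333

4.3333333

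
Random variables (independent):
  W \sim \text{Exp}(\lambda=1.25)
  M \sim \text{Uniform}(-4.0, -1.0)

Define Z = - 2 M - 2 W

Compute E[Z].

E[Z] = -2*E[W] - 2*E[M]
E[W] = 0.8
E[M] = -2.5
E[Z] = -2*0.8 - 2*(-2.5) = 3.4

3.4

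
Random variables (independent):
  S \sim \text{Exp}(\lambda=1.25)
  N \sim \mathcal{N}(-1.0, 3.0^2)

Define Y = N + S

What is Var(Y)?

For independent RVs: Var(aX + bY) = a²Var(X) + b²Var(Y)
Var(S) = 0.64
Var(N) = 9
Var(Y) = 1²*0.64 + 1²*9
= 1*0.64 + 1*9 = 9.64

9.64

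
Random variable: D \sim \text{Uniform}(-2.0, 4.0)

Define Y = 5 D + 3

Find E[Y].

For Y = 5D + 3:
E[Y] = 5 * E[D] + 3
E[D] = (-2 + 4)/2 = 1
E[Y] = 5 * 1 + 3 = 8

8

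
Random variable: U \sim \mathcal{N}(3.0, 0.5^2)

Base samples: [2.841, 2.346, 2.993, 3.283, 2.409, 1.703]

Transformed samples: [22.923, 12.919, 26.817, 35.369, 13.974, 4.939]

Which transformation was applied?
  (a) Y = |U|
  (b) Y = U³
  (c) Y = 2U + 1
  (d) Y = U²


Checking option (b) Y = U³:
  U = 2.841 -> Y = 22.923 ✓
  U = 2.346 -> Y = 12.919 ✓
  U = 2.993 -> Y = 26.817 ✓
All samples match this transformation.

(b) U³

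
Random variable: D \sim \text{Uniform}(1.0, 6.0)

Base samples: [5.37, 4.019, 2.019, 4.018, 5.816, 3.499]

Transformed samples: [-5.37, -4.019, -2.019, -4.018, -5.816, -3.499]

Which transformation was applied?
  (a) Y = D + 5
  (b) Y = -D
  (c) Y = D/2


Checking option (b) Y = -D:
  D = 5.37 -> Y = -5.37 ✓
  D = 4.019 -> Y = -4.019 ✓
  D = 2.019 -> Y = -2.019 ✓
All samples match this transformation.

(b) -D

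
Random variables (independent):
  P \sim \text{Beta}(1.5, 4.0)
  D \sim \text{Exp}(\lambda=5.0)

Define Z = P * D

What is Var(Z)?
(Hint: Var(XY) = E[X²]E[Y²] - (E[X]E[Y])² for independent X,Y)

Var(XY) = E[X²]E[Y²] - (E[X]E[Y])²
E[P] = 0.27272727, Var(P) = 0.03051494
E[D] = 0.2, Var(D) = 0.04
E[P²] = 0.03051494 + 0.27272727² = 0.1048951
E[D²] = 0.04 + 0.2² = 0.08
Var(Z) = 0.1048951*0.08 - (0.27272727*0.2)²
= 0.0083916084 - 0.0029752066 = 0.0054164018

0.0054164018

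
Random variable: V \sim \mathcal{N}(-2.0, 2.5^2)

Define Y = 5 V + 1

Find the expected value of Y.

For Y = 5V + 1:
E[Y] = 5 * E[V] + 1
E[V] = -2.0 = -2
E[Y] = 5 * (-2) + 1 = -9

-9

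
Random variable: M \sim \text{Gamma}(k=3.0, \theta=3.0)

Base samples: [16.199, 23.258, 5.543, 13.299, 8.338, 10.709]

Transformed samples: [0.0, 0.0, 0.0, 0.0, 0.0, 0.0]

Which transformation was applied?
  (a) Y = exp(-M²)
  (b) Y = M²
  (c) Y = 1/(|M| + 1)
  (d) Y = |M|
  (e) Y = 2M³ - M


Checking option (a) Y = exp(-M²):
  M = 16.199 -> Y = 0.0 ✓
  M = 23.258 -> Y = 0.0 ✓
  M = 5.543 -> Y = 0.0 ✓
All samples match this transformation.

(a) exp(-M²)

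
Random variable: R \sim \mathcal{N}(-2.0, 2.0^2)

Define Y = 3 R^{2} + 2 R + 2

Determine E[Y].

E[Y] = 3*E[R²] + 2*E[R] + 2
E[R] = -2
E[R²] = Var(R) + (E[R])² = 4 + 4 = 8
E[Y] = 3*8 + 2*(-2) + 2 = 22

22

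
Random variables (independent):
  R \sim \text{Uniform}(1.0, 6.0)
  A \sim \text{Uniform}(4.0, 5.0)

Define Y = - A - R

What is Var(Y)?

For independent RVs: Var(aX + bY) = a²Var(X) + b²Var(Y)
Var(R) = 2.0833333
Var(A) = 0.083333333
Var(Y) = (-1)²*2.0833333 + (-1)²*0.083333333
= 1*2.0833333 + 1*0.083333333 = 2.1666667

2.1666667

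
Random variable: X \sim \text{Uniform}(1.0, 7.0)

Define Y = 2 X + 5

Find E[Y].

For Y = 2X + 5:
E[Y] = 2 * E[X] + 5
E[X] = (1 + 7)/2 = 4
E[Y] = 2 * 4 + 5 = 13

13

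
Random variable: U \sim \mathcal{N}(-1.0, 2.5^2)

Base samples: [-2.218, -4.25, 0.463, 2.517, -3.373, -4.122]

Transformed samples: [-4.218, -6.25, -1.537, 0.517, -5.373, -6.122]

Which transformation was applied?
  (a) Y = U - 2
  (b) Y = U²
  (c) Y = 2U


Checking option (a) Y = U - 2:
  U = -2.218 -> Y = -4.218 ✓
  U = -4.25 -> Y = -6.25 ✓
  U = 0.463 -> Y = -1.537 ✓
All samples match this transformation.

(a) U - 2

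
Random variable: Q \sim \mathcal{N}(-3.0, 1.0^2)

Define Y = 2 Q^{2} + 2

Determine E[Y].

E[Y] = 2*E[Q²] + 2
E[Q] = -3
E[Q²] = Var(Q) + (E[Q])² = 1 + 9 = 10
E[Y] = 2*10 + 2 = 22

22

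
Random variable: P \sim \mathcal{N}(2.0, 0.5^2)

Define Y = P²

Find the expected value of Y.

E[P²] = Var(P) + (E[P])² = 0.25 + 4 = 4.25

4.25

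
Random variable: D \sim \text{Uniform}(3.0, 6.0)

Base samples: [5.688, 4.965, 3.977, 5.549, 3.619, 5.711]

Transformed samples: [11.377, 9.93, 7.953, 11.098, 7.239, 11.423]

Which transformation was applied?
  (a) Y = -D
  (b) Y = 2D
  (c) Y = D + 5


Checking option (b) Y = 2D:
  D = 5.688 -> Y = 11.377 ✓
  D = 4.965 -> Y = 9.93 ✓
  D = 3.977 -> Y = 7.953 ✓
All samples match this transformation.

(b) 2D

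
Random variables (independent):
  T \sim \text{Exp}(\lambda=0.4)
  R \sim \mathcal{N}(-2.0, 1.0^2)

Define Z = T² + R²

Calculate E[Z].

E[Z] = E[T²] + E[R²]
E[T²] = Var(T) + E[T]² = 6.25 + 6.25 = 12.5
E[R²] = Var(R) + E[R]² = 1 + 4 = 5
E[Z] = 12.5 + 5 = 17.5

17.5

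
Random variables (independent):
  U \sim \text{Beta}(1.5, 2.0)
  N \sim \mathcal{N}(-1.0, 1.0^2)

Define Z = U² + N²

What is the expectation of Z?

E[Z] = E[U²] + E[N²]
E[U²] = Var(U) + E[U]² = 0.054421769 + 0.18367347 = 0.23809524
E[N²] = Var(N) + E[N]² = 1 + 1 = 2
E[Z] = 0.23809524 + 2 = 2.2380952

2.2380952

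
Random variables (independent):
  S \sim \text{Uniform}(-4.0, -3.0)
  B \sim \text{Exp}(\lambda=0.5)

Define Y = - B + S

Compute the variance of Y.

For independent RVs: Var(aX + bY) = a²Var(X) + b²Var(Y)
Var(S) = 0.083333333
Var(B) = 4
Var(Y) = 1²*0.083333333 + (-1)²*4
= 1*0.083333333 + 1*4 = 4.0833333

4.0833333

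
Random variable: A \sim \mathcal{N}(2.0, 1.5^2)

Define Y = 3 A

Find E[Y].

For Y = 3A:
E[Y] = 3 * E[A]
E[A] = 2.0 = 2
E[Y] = 3 * 2 = 6

6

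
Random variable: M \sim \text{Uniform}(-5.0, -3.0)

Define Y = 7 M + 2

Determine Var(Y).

For Y = aM + b: Var(Y) = a² * Var(M)
Var(M) = (-3 + 5)^2/12 = 0.33333333
Var(Y) = 7² * 0.33333333 = 49 * 0.33333333 = 16.333333

16.333333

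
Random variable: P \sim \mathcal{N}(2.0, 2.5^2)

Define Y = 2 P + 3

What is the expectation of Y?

For Y = 2P + 3:
E[Y] = 2 * E[P] + 3
E[P] = 2.0 = 2
E[Y] = 2 * 2 + 3 = 7

7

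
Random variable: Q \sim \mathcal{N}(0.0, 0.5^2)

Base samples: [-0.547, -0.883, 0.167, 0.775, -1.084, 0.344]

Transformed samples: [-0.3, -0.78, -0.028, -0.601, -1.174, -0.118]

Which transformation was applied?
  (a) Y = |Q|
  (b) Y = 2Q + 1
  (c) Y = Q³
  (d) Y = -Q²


Checking option (d) Y = -Q²:
  Q = -0.547 -> Y = -0.3 ✓
  Q = -0.883 -> Y = -0.78 ✓
  Q = 0.167 -> Y = -0.028 ✓
All samples match this transformation.

(d) -Q²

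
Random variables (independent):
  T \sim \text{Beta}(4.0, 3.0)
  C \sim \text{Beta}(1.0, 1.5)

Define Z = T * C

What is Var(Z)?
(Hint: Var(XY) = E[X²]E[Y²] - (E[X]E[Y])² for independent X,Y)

Var(XY) = E[X²]E[Y²] - (E[X]E[Y])²
E[T] = 0.57142857, Var(T) = 0.030612245
E[C] = 0.4, Var(C) = 0.068571429
E[T²] = 0.030612245 + 0.57142857² = 0.35714286
E[C²] = 0.068571429 + 0.4² = 0.22857143
Var(Z) = 0.35714286*0.22857143 - (0.57142857*0.4)²
= 0.081632653 - 0.052244898 = 0.029387755

0.029387755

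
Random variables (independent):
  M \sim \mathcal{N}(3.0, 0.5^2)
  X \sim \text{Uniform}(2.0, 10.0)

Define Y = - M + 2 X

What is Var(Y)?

For independent RVs: Var(aX + bY) = a²Var(X) + b²Var(Y)
Var(M) = 0.25
Var(X) = 5.3333333
Var(Y) = (-1)²*0.25 + 2²*5.3333333
= 1*0.25 + 4*5.3333333 = 21.583333

21.583333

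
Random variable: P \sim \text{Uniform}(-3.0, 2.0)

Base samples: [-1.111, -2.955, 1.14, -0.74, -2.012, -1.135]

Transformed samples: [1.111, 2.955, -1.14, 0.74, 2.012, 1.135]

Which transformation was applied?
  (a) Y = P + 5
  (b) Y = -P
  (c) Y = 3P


Checking option (b) Y = -P:
  P = -1.111 -> Y = 1.111 ✓
  P = -2.955 -> Y = 2.955 ✓
  P = 1.14 -> Y = -1.14 ✓
All samples match this transformation.

(b) -P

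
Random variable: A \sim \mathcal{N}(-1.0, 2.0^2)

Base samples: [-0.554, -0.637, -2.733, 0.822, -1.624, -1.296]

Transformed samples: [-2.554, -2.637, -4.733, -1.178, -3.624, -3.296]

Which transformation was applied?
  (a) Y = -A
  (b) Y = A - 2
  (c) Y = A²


Checking option (b) Y = A - 2:
  A = -0.554 -> Y = -2.554 ✓
  A = -0.637 -> Y = -2.637 ✓
  A = -2.733 -> Y = -4.733 ✓
All samples match this transformation.

(b) A - 2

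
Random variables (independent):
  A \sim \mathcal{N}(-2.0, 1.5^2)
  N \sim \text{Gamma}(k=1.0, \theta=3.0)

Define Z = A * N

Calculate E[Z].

For independent RVs: E[XY] = E[X]*E[Y]
E[A] = -2
E[N] = 3
E[Z] = -2 * 3 = -6

-6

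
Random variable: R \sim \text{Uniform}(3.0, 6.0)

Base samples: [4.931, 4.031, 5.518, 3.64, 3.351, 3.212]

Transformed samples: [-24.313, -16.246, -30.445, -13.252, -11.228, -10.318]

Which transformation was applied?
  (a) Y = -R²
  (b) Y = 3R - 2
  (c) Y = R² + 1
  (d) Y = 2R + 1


Checking option (a) Y = -R²:
  R = 4.931 -> Y = -24.313 ✓
  R = 4.031 -> Y = -16.246 ✓
  R = 5.518 -> Y = -30.445 ✓
All samples match this transformation.

(a) -R²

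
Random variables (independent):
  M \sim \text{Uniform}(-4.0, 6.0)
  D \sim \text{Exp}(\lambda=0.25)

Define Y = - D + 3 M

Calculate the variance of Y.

For independent RVs: Var(aX + bY) = a²Var(X) + b²Var(Y)
Var(M) = 8.3333333
Var(D) = 16
Var(Y) = 3²*8.3333333 + (-1)²*16
= 9*8.3333333 + 1*16 = 91

91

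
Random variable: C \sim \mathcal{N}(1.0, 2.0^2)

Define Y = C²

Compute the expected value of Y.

E[C²] = Var(C) + (E[C])² = 4 + 1 = 5

5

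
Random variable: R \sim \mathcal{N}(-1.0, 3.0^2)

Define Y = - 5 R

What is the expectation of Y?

For Y = -5R:
E[Y] = -5 * E[R]
E[R] = -1.0 = -1
E[Y] = -5 * (-1) = 5

5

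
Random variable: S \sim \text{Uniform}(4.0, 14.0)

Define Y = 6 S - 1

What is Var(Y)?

For Y = aS + b: Var(Y) = a² * Var(S)
Var(S) = (14 - 4)^2/12 = 8.3333333
Var(Y) = 6² * 8.3333333 = 36 * 8.3333333 = 300

300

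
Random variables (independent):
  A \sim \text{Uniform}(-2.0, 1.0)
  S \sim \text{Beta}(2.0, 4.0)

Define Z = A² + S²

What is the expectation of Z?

E[Z] = E[A²] + E[S²]
E[A²] = Var(A) + E[A]² = 0.75 + 0.25 = 1
E[S²] = Var(S) + E[S]² = 0.031746032 + 0.11111111 = 0.14285714
E[Z] = 1 + 0.14285714 = 1.1428571

1.1428571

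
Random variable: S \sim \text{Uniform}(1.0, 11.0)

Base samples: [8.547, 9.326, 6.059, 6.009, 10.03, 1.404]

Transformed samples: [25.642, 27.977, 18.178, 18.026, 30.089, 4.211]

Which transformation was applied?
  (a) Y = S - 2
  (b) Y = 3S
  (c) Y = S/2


Checking option (b) Y = 3S:
  S = 8.547 -> Y = 25.642 ✓
  S = 9.326 -> Y = 27.977 ✓
  S = 6.059 -> Y = 18.178 ✓
All samples match this transformation.

(b) 3S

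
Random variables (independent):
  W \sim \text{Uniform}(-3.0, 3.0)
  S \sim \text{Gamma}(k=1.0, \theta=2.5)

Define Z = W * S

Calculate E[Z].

For independent RVs: E[XY] = E[X]*E[Y]
E[W] = 0
E[S] = 2.5
E[Z] = 0 * 2.5 = 0

0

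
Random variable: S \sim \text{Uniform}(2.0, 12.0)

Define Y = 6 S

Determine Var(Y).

For Y = aS + b: Var(Y) = a² * Var(S)
Var(S) = (12 - 2)^2/12 = 8.3333333
Var(Y) = 6² * 8.3333333 = 36 * 8.3333333 = 300

300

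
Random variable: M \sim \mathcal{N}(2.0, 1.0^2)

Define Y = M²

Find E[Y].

Using E[X²] = Var(X) + (E[X])²:
E[M] = 2
Var(M) = 1.0^2 = 1
E[M²] = 1 + 2² = 1 + 4 = 5

5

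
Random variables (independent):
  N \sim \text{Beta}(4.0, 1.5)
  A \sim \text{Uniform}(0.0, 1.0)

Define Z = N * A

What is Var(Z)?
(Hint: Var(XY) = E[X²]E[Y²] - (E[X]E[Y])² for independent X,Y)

Var(XY) = E[X²]E[Y²] - (E[X]E[Y])²
E[N] = 0.72727273, Var(N) = 0.03051494
E[A] = 0.5, Var(A) = 0.083333333
E[N²] = 0.03051494 + 0.72727273² = 0.55944056
E[A²] = 0.083333333 + 0.5² = 0.33333333
Var(Z) = 0.55944056*0.33333333 - (0.72727273*0.5)²
= 0.18648019 - 0.1322314 = 0.054248782

0.054248782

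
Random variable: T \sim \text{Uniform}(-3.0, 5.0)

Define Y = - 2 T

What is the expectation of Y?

For Y = -2T:
E[Y] = -2 * E[T]
E[T] = (-3 + 5)/2 = 1
E[Y] = -2 * 1 = -2

-2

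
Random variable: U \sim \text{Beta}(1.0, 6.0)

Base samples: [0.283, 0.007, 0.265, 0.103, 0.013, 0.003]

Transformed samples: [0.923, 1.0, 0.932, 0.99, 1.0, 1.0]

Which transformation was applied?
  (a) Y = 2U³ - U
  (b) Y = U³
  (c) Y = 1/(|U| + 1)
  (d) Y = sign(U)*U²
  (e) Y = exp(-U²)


Checking option (e) Y = exp(-U²):
  U = 0.283 -> Y = 0.923 ✓
  U = 0.007 -> Y = 1.0 ✓
  U = 0.265 -> Y = 0.932 ✓
All samples match this transformation.

(e) exp(-U²)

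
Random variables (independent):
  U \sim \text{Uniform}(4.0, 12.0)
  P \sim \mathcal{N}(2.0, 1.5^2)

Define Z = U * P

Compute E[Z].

For independent RVs: E[XY] = E[X]*E[Y]
E[U] = 8
E[P] = 2
E[Z] = 8 * 2 = 16

16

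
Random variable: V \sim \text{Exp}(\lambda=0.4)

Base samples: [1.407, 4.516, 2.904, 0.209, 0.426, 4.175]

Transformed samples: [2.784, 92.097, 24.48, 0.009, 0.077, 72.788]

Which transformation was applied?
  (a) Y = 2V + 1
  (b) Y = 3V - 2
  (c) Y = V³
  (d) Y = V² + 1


Checking option (c) Y = V³:
  V = 1.407 -> Y = 2.784 ✓
  V = 4.516 -> Y = 92.097 ✓
  V = 2.904 -> Y = 24.48 ✓
All samples match this transformation.

(c) V³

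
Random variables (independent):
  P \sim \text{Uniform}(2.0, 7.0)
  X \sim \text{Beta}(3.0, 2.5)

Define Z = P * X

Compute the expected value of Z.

For independent RVs: E[XY] = E[X]*E[Y]
E[P] = 4.5
E[X] = 0.54545455
E[Z] = 4.5 * 0.54545455 = 2.4545455

2.4545455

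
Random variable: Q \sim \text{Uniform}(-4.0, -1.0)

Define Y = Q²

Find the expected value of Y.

E[Q²] = Var(Q) + (E[Q])² = 0.75 + 6.25 = 7

7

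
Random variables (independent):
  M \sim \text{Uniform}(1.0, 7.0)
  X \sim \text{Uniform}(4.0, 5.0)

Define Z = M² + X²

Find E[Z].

E[Z] = E[M²] + E[X²]
E[M²] = Var(M) + E[M]² = 3 + 16 = 19
E[X²] = Var(X) + E[X]² = 0.083333333 + 20.25 = 20.333333
E[Z] = 19 + 20.333333 = 39.333333

39.333333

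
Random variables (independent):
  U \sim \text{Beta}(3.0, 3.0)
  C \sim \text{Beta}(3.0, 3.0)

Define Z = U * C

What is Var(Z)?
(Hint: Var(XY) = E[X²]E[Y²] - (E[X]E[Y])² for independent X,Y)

Var(XY) = E[X²]E[Y²] - (E[X]E[Y])²
E[U] = 0.5, Var(U) = 0.035714286
E[C] = 0.5, Var(C) = 0.035714286
E[U²] = 0.035714286 + 0.5² = 0.28571429
E[C²] = 0.035714286 + 0.5² = 0.28571429
Var(Z) = 0.28571429*0.28571429 - (0.5*0.5)²
= 0.081632653 - 0.0625 = 0.019132653

0.019132653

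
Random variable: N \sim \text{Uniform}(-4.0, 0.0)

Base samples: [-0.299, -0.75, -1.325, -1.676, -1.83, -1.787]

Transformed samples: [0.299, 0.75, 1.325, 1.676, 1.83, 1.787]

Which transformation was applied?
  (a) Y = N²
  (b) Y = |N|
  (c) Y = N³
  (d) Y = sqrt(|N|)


Checking option (b) Y = |N|:
  N = -0.299 -> Y = 0.299 ✓
  N = -0.75 -> Y = 0.75 ✓
  N = -1.325 -> Y = 1.325 ✓
All samples match this transformation.

(b) |N|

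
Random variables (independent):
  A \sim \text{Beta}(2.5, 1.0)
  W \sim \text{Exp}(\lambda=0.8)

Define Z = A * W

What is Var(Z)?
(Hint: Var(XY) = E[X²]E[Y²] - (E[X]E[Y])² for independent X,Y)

Var(XY) = E[X²]E[Y²] - (E[X]E[Y])²
E[A] = 0.71428571, Var(A) = 0.045351474
E[W] = 1.25, Var(W) = 1.5625
E[A²] = 0.045351474 + 0.71428571² = 0.55555556
E[W²] = 1.5625 + 1.25² = 3.125
Var(Z) = 0.55555556*3.125 - (0.71428571*1.25)²
= 1.7361111 - 0.79719388 = 0.93891723

0.93891723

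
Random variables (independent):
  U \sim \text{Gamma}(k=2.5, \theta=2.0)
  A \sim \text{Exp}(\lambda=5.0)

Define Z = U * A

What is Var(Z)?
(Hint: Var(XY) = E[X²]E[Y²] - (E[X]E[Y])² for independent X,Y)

Var(XY) = E[X²]E[Y²] - (E[X]E[Y])²
E[U] = 5, Var(U) = 10
E[A] = 0.2, Var(A) = 0.04
E[U²] = 10 + 5² = 35
E[A²] = 0.04 + 0.2² = 0.08
Var(Z) = 35*0.08 - (5*0.2)²
= 2.8 - 1 = 1.8

1.8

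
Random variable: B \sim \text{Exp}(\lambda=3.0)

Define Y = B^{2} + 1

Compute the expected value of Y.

E[Y] = 1*E[B²] + 1
E[B] = 0.33333333
E[B²] = Var(B) + (E[B])² = 0.11111111 + 0.11111111 = 0.22222222
E[Y] = 1*0.22222222 + 1 = 1.2222222

1.2222222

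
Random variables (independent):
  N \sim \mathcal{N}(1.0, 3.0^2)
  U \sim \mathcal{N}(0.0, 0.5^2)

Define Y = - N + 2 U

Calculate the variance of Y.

For independent RVs: Var(aX + bY) = a²Var(X) + b²Var(Y)
Var(N) = 9
Var(U) = 0.25
Var(Y) = (-1)²*9 + 2²*0.25
= 1*9 + 4*0.25 = 10

10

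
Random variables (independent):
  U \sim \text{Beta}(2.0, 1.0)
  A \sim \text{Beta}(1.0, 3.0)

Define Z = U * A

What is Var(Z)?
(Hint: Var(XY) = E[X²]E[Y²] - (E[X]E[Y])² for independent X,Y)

Var(XY) = E[X²]E[Y²] - (E[X]E[Y])²
E[U] = 0.66666667, Var(U) = 0.055555556
E[A] = 0.25, Var(A) = 0.0375
E[U²] = 0.055555556 + 0.66666667² = 0.5
E[A²] = 0.0375 + 0.25² = 0.1
Var(Z) = 0.5*0.1 - (0.66666667*0.25)²
= 0.05 - 0.027777778 = 0.022222222

0.022222222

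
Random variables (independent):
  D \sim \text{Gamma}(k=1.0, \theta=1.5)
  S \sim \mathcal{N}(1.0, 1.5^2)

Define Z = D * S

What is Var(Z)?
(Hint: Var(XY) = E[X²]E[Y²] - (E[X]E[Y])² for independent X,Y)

Var(XY) = E[X²]E[Y²] - (E[X]E[Y])²
E[D] = 1.5, Var(D) = 2.25
E[S] = 1, Var(S) = 2.25
E[D²] = 2.25 + 1.5² = 4.5
E[S²] = 2.25 + 1² = 3.25
Var(Z) = 4.5*3.25 - (1.5*1)²
= 14.625 - 2.25 = 12.375

12.375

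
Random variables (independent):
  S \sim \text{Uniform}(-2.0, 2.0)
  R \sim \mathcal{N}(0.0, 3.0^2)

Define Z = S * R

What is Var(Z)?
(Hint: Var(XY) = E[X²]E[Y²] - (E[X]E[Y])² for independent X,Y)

Var(XY) = E[X²]E[Y²] - (E[X]E[Y])²
E[S] = 0, Var(S) = 1.3333333
E[R] = 0, Var(R) = 9
E[S²] = 1.3333333 + 0² = 1.3333333
E[R²] = 9 + 0² = 9
Var(Z) = 1.3333333*9 - (0*0)²
= 12 - 0 = 12

12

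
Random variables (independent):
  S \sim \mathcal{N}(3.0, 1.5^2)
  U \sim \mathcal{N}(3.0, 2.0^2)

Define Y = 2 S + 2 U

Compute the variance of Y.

For independent RVs: Var(aX + bY) = a²Var(X) + b²Var(Y)
Var(S) = 2.25
Var(U) = 4
Var(Y) = 2²*2.25 + 2²*4
= 4*2.25 + 4*4 = 25

25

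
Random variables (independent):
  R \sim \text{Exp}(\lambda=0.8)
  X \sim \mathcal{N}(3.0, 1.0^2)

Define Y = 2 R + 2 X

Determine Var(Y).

For independent RVs: Var(aX + bY) = a²Var(X) + b²Var(Y)
Var(R) = 1.5625
Var(X) = 1
Var(Y) = 2²*1.5625 + 2²*1
= 4*1.5625 + 4*1 = 10.25

10.25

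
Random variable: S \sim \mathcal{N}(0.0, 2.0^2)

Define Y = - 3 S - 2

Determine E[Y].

For Y = -3S - 2:
E[Y] = -3 * E[S] - 2
E[S] = 0.0 = 0
E[Y] = -3 * 0 - 2 = -2

-2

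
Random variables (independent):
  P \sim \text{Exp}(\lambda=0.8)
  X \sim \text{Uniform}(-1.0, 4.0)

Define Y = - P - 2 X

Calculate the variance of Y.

For independent RVs: Var(aX + bY) = a²Var(X) + b²Var(Y)
Var(P) = 1.5625
Var(X) = 2.0833333
Var(Y) = (-1)²*1.5625 + (-2)²*2.0833333
= 1*1.5625 + 4*2.0833333 = 9.8958333

9.8958333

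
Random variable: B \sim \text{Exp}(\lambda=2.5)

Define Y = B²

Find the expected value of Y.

E[B²] = Var(B) + (E[B])² = 0.16 + 0.16 = 0.32

0.32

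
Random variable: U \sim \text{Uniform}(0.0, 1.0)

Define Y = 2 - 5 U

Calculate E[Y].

For Y = -5U + 2:
E[Y] = -5 * E[U] + 2
E[U] = (0 + 1)/2 = 0.5
E[Y] = -5 * 0.5 + 2 = -0.5

-0.5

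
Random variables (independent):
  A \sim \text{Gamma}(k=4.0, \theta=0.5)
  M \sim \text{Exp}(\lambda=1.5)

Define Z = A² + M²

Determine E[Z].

E[Z] = E[A²] + E[M²]
E[A²] = Var(A) + E[A]² = 1 + 4 = 5
E[M²] = Var(M) + E[M]² = 0.44444444 + 0.44444444 = 0.88888889
E[Z] = 5 + 0.88888889 = 5.8888889

5.8888889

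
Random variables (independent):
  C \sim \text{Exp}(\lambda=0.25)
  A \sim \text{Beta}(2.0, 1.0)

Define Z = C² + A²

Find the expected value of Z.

E[Z] = E[C²] + E[A²]
E[C²] = Var(C) + E[C]² = 16 + 16 = 32
E[A²] = Var(A) + E[A]² = 0.055555556 + 0.44444444 = 0.5
E[Z] = 32 + 0.5 = 32.5

32.5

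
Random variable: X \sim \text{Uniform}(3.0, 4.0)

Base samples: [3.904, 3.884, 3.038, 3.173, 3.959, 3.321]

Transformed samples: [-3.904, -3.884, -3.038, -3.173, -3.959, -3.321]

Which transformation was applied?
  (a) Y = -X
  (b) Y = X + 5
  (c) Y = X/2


Checking option (a) Y = -X:
  X = 3.904 -> Y = -3.904 ✓
  X = 3.884 -> Y = -3.884 ✓
  X = 3.038 -> Y = -3.038 ✓
All samples match this transformation.

(a) -X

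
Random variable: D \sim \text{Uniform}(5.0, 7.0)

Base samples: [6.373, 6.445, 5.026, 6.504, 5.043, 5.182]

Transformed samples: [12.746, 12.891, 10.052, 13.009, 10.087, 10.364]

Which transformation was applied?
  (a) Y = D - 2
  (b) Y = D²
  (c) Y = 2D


Checking option (c) Y = 2D:
  D = 6.373 -> Y = 12.746 ✓
  D = 6.445 -> Y = 12.891 ✓
  D = 5.026 -> Y = 10.052 ✓
All samples match this transformation.

(c) 2D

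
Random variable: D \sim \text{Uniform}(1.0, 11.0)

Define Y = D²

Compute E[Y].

Using E[X²] = Var(X) + (E[X])²:
E[D] = 6
Var(D) = (11 - 1)^2/12 = 8.3333333
E[D²] = 8.3333333 + 6² = 8.3333333 + 36 = 44.333333

44.333333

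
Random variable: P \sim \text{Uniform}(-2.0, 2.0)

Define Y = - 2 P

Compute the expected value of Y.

For Y = -2P:
E[Y] = -2 * E[P]
E[P] = (-2 + 2)/2 = 0
E[Y] = -2 * 0 = 0

0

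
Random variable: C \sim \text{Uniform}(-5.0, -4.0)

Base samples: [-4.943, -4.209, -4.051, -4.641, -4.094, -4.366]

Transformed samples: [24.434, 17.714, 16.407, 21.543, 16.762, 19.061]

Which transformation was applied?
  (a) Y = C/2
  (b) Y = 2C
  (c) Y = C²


Checking option (c) Y = C²:
  C = -4.943 -> Y = 24.434 ✓
  C = -4.209 -> Y = 17.714 ✓
  C = -4.051 -> Y = 16.407 ✓
All samples match this transformation.

(c) C²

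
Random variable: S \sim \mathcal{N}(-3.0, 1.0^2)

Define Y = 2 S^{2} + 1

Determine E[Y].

E[Y] = 2*E[S²] + 1
E[S] = -3
E[S²] = Var(S) + (E[S])² = 1 + 9 = 10
E[Y] = 2*10 + 1 = 21

21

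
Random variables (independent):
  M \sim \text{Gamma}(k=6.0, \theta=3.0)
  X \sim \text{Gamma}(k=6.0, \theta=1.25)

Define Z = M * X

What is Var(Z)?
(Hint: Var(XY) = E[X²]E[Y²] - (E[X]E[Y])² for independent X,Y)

Var(XY) = E[X²]E[Y²] - (E[X]E[Y])²
E[M] = 18, Var(M) = 54
E[X] = 7.5, Var(X) = 9.375
E[M²] = 54 + 18² = 378
E[X²] = 9.375 + 7.5² = 65.625
Var(Z) = 378*65.625 - (18*7.5)²
= 24806.25 - 18225 = 6581.25

6581.25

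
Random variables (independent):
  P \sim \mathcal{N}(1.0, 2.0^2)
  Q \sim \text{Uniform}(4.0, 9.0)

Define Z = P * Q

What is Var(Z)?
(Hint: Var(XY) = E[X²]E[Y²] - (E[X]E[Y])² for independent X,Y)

Var(XY) = E[X²]E[Y²] - (E[X]E[Y])²
E[P] = 1, Var(P) = 4
E[Q] = 6.5, Var(Q) = 2.0833333
E[P²] = 4 + 1² = 5
E[Q²] = 2.0833333 + 6.5² = 44.333333
Var(Z) = 5*44.333333 - (1*6.5)²
= 221.66667 - 42.25 = 179.41667

179.41667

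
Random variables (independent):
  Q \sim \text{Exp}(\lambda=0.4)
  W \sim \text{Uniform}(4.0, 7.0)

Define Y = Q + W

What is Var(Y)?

For independent RVs: Var(aX + bY) = a²Var(X) + b²Var(Y)
Var(Q) = 6.25
Var(W) = 0.75
Var(Y) = 1²*6.25 + 1²*0.75
= 1*6.25 + 1*0.75 = 7

7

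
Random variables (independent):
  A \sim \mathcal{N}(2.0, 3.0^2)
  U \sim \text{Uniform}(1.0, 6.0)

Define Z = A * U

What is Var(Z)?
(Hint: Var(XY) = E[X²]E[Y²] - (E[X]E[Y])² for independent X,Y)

Var(XY) = E[X²]E[Y²] - (E[X]E[Y])²
E[A] = 2, Var(A) = 9
E[U] = 3.5, Var(U) = 2.0833333
E[A²] = 9 + 2² = 13
E[U²] = 2.0833333 + 3.5² = 14.333333
Var(Z) = 13*14.333333 - (2*3.5)²
= 186.33333 - 49 = 137.33333

137.33333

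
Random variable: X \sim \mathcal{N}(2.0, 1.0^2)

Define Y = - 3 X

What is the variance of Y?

For Y = aX + b: Var(Y) = a² * Var(X)
Var(X) = 1.0^2 = 1
Var(Y) = (-3)² * 1 = 9 * 1 = 9

9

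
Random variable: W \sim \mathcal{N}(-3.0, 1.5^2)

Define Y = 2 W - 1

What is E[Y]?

For Y = 2W - 1:
E[Y] = 2 * E[W] - 1
E[W] = -3.0 = -3
E[Y] = 2 * (-3) - 1 = -7

-7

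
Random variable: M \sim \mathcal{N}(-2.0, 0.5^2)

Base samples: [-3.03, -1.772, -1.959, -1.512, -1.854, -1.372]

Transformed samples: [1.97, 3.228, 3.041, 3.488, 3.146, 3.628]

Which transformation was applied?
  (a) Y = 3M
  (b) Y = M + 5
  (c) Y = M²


Checking option (b) Y = M + 5:
  M = -3.03 -> Y = 1.97 ✓
  M = -1.772 -> Y = 3.228 ✓
  M = -1.959 -> Y = 3.041 ✓
All samples match this transformation.

(b) M + 5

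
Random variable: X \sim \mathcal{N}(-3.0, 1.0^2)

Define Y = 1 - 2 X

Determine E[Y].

For Y = -2X + 1:
E[Y] = -2 * E[X] + 1
E[X] = -3.0 = -3
E[Y] = -2 * (-3) + 1 = 7

7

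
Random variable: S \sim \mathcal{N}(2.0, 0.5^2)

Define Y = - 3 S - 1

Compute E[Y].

For Y = -3S - 1:
E[Y] = -3 * E[S] - 1
E[S] = 2.0 = 2
E[Y] = -3 * 2 - 1 = -7

-7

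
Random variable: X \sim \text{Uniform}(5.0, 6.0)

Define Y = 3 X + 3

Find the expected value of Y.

For Y = 3X + 3:
E[Y] = 3 * E[X] + 3
E[X] = (5 + 6)/2 = 5.5
E[Y] = 3 * 5.5 + 3 = 19.5

19.5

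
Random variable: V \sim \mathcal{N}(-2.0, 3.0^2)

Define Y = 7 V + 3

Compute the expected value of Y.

For Y = 7V + 3:
E[Y] = 7 * E[V] + 3
E[V] = -2.0 = -2
E[Y] = 7 * (-2) + 3 = -11

-11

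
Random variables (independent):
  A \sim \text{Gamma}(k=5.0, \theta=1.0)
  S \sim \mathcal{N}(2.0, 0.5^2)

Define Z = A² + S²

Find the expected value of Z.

E[Z] = E[A²] + E[S²]
E[A²] = Var(A) + E[A]² = 5 + 25 = 30
E[S²] = Var(S) + E[S]² = 0.25 + 4 = 4.25
E[Z] = 30 + 4.25 = 34.25

34.25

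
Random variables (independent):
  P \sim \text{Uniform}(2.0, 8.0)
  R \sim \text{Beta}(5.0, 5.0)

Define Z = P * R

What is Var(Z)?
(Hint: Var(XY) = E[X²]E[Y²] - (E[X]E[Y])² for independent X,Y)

Var(XY) = E[X²]E[Y²] - (E[X]E[Y])²
E[P] = 5, Var(P) = 3
E[R] = 0.5, Var(R) = 0.022727273
E[P²] = 3 + 5² = 28
E[R²] = 0.022727273 + 0.5² = 0.27272727
Var(Z) = 28*0.27272727 - (5*0.5)²
= 7.6363636 - 6.25 = 1.3863636

1.3863636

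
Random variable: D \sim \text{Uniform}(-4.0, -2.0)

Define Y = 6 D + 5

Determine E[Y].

For Y = 6D + 5:
E[Y] = 6 * E[D] + 5
E[D] = (-4 - 2)/2 = -3
E[Y] = 6 * (-3) + 5 = -13

-13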